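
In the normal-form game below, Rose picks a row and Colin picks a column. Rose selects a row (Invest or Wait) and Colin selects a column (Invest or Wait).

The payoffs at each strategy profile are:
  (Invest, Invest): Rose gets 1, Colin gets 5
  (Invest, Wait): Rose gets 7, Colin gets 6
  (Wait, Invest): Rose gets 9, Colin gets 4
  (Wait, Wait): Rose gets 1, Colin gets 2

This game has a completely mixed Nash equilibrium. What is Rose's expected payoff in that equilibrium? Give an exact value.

31/7

First find y, the probability Colin plays Invest, from Rose's indifference between Invest and Wait: y + 7(1−y) = 9y + (1−y), giving y = 3/7.
Since Rose is indifferent in equilibrium, Rose's expected payoff equals the payoff from either row against (3/7, 4/7). Using Invest: (3/7) + 7(4/7) = 31/7.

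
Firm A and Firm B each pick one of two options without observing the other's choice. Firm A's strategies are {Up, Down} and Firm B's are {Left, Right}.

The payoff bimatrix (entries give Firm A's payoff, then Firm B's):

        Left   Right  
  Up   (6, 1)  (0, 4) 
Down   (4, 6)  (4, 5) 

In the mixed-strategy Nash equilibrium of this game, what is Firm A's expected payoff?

4

First find q, the probability Firm B plays Left, from Firm A's indifference between Up and Down: 6q = 4q + 4(1−q), giving q = 2/3.
Since Firm A is indifferent in equilibrium, Firm A's expected payoff equals the payoff from either row against (2/3, 1/3). Using Up: 6(2/3) = 4.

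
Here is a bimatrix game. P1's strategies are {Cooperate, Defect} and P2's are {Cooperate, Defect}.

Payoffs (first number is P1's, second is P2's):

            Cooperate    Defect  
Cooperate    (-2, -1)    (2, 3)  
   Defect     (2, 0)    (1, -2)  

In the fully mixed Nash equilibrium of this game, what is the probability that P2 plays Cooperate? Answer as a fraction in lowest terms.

Let q be the probability that P2 plays Cooperate. In a completely mixed equilibrium, P1 must be indifferent between Cooperate and Defect.
P1's expected payoff from Cooperate is −2q + 2(1−q); from Defect it is 2q + (1−q).
Setting these equal: −4q + 2 = q + 1, so q = 1/5.

1/5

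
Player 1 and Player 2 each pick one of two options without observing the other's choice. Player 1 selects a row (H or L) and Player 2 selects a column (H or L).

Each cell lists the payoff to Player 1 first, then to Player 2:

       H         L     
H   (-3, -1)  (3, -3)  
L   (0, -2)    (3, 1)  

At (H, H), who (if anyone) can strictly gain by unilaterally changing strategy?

Player 1

Player 1 at (H, H) earns -3; deviating to L yields 0 — a strict improvement.
Player 2 earns -1; deviating to L yields -3 — not better.
Only Player 1 has a strictly profitable deviation.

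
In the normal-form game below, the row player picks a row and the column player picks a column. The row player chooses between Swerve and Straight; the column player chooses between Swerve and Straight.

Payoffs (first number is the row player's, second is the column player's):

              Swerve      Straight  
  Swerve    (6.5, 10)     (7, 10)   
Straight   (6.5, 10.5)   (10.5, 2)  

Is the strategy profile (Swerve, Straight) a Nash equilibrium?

No

At (Swerve, Straight), the row player earns 7; switching to Straight would give 10.5, so the row player would deviate.
The column player earns 10; switching to Swerve would give 10, so the column player has no profitable deviation.
Since at least one player can profitably deviate, this is not a Nash equilibrium.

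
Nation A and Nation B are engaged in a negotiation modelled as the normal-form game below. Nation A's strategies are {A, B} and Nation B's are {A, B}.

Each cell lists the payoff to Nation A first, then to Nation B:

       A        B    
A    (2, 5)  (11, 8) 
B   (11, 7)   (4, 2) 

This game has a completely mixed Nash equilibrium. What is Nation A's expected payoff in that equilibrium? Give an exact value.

First find q, the probability Nation B plays A, from Nation A's indifference between A and B: 2q + 11(1−q) = 11q + 4(1−q), giving q = 7/16.
Since Nation A is indifferent in equilibrium, Nation A's expected payoff equals the payoff from either row against (7/16, 9/16). Using A: 2(7/16) + 11(9/16) = 113/16.

113/16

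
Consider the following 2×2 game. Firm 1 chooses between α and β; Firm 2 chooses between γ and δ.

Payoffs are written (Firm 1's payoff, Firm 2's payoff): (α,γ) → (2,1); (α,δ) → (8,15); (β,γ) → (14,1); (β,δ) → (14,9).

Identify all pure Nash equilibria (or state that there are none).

(α, γ): Firm 1 prefers β (14 > 2); Firm 2 prefers δ (15 > 1) — not an equilibrium.
(α, δ): Firm 1 prefers β (14 > 8) — not an equilibrium.
(β, γ): Firm 2 prefers δ (9 > 1) — not an equilibrium.
(β, δ): Firm 1 gets 14 ≥ 8 from α, and Firm 2 gets 9 ≥ 1 from γ — Nash equilibrium.

(β, δ)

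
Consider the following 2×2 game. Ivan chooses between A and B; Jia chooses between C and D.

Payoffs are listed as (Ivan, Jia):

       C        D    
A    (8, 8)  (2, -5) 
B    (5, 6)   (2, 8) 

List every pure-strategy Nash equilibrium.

(A, C): Ivan gets 8 ≥ 5 from B, and Jia gets 8 ≥ -5 from D — Nash equilibrium.
(A, D): Jia prefers C (8 > -5) — not an equilibrium.
(B, C): Ivan prefers A (8 > 5); Jia prefers D (8 > 6) — not an equilibrium.
(B, D): Ivan gets 2 ≥ 2 from A, and Jia gets 8 ≥ 6 from C — Nash equilibrium.

(A, C) and (B, D)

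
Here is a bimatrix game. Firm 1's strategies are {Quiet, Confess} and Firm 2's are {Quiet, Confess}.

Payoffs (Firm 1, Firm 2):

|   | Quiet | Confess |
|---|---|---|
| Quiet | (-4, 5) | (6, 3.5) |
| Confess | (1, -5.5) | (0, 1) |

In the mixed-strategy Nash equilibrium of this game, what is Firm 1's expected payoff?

First find y, the probability Firm 2 plays Quiet, from Firm 1's indifference between Quiet and Confess: −4y + 6(1−y) = y, giving y = 6/11.
Since Firm 1 is indifferent in equilibrium, Firm 1's expected payoff equals the payoff from either row against (6/11, 5/11). Using Quiet: −4(6/11) + 6(5/11) = 6/11.

6/11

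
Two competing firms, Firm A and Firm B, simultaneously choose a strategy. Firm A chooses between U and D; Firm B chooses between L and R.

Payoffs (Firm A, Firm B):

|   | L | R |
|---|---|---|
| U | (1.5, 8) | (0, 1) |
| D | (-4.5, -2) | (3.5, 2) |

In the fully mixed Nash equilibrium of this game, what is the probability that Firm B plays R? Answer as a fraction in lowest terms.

12/19

Let y be the probability that Firm B plays L. In a completely mixed equilibrium, Firm A must be indifferent between U and D.
Firm A's expected payoff from U is 1.5y; from D it is −4.5y + 3.5(1−y).
Setting these equal: 1.5y = −8y + 3.5, so y = 7/19.
Therefore Firm B plays R with probability 1 − 7/19 = 12/19.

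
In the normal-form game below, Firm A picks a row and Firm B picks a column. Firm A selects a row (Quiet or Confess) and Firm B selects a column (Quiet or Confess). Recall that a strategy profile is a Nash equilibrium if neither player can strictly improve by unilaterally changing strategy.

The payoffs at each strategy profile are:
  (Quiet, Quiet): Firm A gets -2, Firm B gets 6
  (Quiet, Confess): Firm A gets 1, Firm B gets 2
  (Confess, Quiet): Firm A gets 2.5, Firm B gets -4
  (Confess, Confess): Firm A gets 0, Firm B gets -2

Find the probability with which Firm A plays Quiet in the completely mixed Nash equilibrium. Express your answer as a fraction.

1/3

Let x be the probability that Firm A plays Quiet. In a completely mixed equilibrium, Firm B must be indifferent between Quiet and Confess.
Firm B's expected payoff from Quiet is 6x − 4(1−x); from Confess it is 2x − 2(1−x).
Setting these equal: 10x − 4 = 4x − 2, so x = 1/3.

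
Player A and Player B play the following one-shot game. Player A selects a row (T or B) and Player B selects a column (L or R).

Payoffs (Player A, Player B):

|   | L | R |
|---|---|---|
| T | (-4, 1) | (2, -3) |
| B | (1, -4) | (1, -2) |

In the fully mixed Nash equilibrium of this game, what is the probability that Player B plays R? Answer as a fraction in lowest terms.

Let y be the probability that Player B plays L. In a completely mixed equilibrium, Player A must be indifferent between T and B.
Player A's expected payoff from T is −4y + 2(1−y); from B it is y + (1−y).
Setting these equal: −6y + 2 = 1, so y = 1/6.
Therefore Player B plays R with probability 1 − 1/6 = 5/6.

5/6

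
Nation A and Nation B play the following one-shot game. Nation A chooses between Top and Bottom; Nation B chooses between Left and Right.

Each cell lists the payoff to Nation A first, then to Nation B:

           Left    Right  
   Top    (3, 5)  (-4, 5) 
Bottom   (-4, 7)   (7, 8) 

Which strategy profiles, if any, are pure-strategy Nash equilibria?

(Top, Left) and (Bottom, Right)

(Top, Left): Nation A gets 3 ≥ -4 from Bottom, and Nation B gets 5 ≥ 5 from Right — Nash equilibrium.
(Top, Right): Nation A prefers Bottom (7 > -4) — not an equilibrium.
(Bottom, Left): Nation A prefers Top (3 > -4); Nation B prefers Right (8 > 7) — not an equilibrium.
(Bottom, Right): Nation A gets 7 ≥ -4 from Top, and Nation B gets 8 ≥ 7 from Left — Nash equilibrium.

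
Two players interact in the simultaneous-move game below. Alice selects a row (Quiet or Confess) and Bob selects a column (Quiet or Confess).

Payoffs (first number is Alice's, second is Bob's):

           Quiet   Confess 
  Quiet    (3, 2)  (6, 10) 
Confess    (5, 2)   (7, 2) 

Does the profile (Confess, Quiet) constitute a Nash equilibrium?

At (Confess, Quiet), Alice earns 5; switching to Quiet would give 3, so Alice has no profitable deviation.
Bob earns 2; switching to Confess would give 2, so Bob has no profitable deviation.
Neither player can gain by a unilateral deviation, so this profile is a Nash equilibrium.

Yes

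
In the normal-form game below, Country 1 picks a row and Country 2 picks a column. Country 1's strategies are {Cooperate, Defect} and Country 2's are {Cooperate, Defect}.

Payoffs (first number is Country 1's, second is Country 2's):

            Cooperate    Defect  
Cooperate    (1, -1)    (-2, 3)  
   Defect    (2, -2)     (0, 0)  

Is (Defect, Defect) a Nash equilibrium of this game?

At (Defect, Defect), Country 1 earns 0; switching to Cooperate would give -2, so Country 1 has no profitable deviation.
Country 2 earns 0; switching to Cooperate would give -2, so Country 2 has no profitable deviation.
Neither player can gain by a unilateral deviation, so this profile is a Nash equilibrium.

Yes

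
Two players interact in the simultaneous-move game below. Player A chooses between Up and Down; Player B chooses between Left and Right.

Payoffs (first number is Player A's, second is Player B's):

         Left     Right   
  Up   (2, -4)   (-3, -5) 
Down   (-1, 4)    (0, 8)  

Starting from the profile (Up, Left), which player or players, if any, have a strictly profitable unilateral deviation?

Player A at (Up, Left) earns 2; deviating to Down yields -1 — not better.
Player B earns -4; deviating to Right yields -5 — not better.
Neither player can strictly improve; the profile is a Nash equilibrium.

Neither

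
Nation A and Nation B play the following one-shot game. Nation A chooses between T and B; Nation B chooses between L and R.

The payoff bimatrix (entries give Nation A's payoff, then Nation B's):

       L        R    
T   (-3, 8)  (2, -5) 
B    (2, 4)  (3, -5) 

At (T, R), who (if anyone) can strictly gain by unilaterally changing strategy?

Nation A at (T, R) earns 2; deviating to B yields 3 — a strict improvement.
Nation B earns -5; deviating to L yields 8 — a strict improvement.
Both Nation A and Nation B have strictly profitable deviations.

Both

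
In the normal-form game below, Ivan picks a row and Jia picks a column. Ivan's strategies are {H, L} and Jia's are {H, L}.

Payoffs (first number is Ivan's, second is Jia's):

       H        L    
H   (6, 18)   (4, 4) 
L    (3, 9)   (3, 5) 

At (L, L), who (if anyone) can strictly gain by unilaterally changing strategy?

Both

Ivan at (L, L) earns 3; deviating to H yields 4 — a strict improvement.
Jia earns 5; deviating to H yields 9 — a strict improvement.
Both Ivan and Jia have strictly profitable deviations.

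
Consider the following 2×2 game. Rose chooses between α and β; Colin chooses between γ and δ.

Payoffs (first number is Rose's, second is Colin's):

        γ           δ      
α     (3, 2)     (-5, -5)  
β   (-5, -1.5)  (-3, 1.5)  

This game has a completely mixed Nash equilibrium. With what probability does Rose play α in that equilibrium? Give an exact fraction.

3/10

Let p be the probability that Rose plays α. In a completely mixed equilibrium, Colin must be indifferent between γ and δ.
Colin's expected payoff from γ is 2p − 1.5(1−p); from δ it is −5p + 1.5(1−p).
Setting these equal: 3.5p − 1.5 = −6.5p + 1.5, so p = 3/10.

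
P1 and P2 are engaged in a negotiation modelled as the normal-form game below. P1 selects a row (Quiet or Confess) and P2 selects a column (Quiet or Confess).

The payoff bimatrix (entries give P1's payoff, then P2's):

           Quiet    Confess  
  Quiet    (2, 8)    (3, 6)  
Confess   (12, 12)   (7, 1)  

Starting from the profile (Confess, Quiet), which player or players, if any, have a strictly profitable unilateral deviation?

Neither

P1 at (Confess, Quiet) earns 12; deviating to Quiet yields 2 — not better.
P2 earns 12; deviating to Confess yields 1 — not better.
Neither player can strictly improve; the profile is a Nash equilibrium.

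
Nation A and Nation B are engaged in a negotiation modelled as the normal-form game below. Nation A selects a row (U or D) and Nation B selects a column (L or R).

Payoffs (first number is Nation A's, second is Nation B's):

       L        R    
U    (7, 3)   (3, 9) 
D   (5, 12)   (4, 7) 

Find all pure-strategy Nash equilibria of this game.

(U, L): Nation B prefers R (9 > 3) — not an equilibrium.
(U, R): Nation A prefers D (4 > 3) — not an equilibrium.
(D, L): Nation A prefers U (7 > 5) — not an equilibrium.
(D, R): Nation B prefers L (12 > 7) — not an equilibrium.

none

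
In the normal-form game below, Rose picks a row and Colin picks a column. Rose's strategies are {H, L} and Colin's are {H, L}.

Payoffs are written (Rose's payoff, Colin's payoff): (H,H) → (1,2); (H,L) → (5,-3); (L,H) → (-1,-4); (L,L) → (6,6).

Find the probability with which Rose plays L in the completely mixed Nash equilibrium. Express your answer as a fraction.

Let r be the probability that Rose plays H. In a completely mixed equilibrium, Colin must be indifferent between H and L.
Colin's expected payoff from H is 2r − 4(1−r); from L it is −3r + 6(1−r).
Setting these equal: 6r − 4 = −9r + 6, so r = 2/3.
Therefore Rose plays L with probability 1 − 2/3 = 1/3.

1/3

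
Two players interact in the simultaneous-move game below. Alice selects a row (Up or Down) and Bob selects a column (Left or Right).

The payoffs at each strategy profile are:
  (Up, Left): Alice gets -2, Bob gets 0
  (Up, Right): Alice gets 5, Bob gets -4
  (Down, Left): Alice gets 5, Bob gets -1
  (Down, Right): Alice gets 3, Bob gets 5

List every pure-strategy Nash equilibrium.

none

(Up, Left): Alice prefers Down (5 > -2) — not an equilibrium.
(Up, Right): Bob prefers Left (0 > -4) — not an equilibrium.
(Down, Left): Bob prefers Right (5 > -1) — not an equilibrium.
(Down, Right): Alice prefers Up (5 > 3) — not an equilibrium.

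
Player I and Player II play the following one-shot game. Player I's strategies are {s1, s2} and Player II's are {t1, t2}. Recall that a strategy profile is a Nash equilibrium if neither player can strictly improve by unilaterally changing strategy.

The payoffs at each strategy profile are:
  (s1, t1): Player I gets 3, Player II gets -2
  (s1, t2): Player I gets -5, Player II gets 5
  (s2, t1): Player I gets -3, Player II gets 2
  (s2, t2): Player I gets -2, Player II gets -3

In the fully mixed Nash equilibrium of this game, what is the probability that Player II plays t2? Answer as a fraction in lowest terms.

Let y be the probability that Player II plays t1. In a completely mixed equilibrium, Player I must be indifferent between s1 and s2.
Player I's expected payoff from s1 is 3y − 5(1−y); from s2 it is −3y − 2(1−y).
Setting these equal: 8y − 5 = −y − 2, so y = 1/3.
Therefore Player II plays t2 with probability 1 − 1/3 = 2/3.

2/3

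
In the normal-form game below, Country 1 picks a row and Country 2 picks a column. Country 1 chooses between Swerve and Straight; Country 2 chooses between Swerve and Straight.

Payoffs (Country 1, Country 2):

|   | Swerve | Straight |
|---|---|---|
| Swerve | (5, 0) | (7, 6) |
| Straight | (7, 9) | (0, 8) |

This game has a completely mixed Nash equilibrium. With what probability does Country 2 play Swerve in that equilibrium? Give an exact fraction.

Let y be the probability that Country 2 plays Swerve. In a completely mixed equilibrium, Country 1 must be indifferent between Swerve and Straight.
Country 1's expected payoff from Swerve is 5y + 7(1−y); from Straight it is 7y.
Setting these equal: −2y + 7 = 7y, so y = 7/9.

7/9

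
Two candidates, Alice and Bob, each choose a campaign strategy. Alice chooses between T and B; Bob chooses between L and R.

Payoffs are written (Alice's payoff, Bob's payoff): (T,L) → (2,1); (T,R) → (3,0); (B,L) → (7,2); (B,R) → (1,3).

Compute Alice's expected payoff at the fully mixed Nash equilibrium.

First find q, the probability Bob plays L, from Alice's indifference between T and B: 2q + 3(1−q) = 7q + (1−q), giving q = 2/7.
Since Alice is indifferent in equilibrium, Alice's expected payoff equals the payoff from either row against (2/7, 5/7). Using T: 2(2/7) + 3(5/7) = 19/7.

19/7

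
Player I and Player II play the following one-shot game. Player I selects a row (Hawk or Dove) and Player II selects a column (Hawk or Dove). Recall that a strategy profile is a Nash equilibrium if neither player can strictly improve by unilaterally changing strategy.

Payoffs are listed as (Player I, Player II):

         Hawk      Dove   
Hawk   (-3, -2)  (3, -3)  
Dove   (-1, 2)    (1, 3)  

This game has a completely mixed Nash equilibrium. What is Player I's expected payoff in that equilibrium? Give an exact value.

First find q, the probability Player II plays Hawk, from Player I's indifference between Hawk and Dove: −3q + 3(1−q) = −q + (1−q), giving q = 1/2.
Since Player I is indifferent in equilibrium, Player I's expected payoff equals the payoff from either row against (1/2, 1/2). Using Hawk: −3(1/2) + 3(1/2) = 0.

0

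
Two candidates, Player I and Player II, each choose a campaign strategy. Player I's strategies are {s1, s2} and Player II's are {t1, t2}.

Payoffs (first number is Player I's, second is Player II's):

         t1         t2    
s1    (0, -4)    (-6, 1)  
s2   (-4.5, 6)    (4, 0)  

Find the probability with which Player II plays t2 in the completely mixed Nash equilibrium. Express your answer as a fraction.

9/29

Let q be the probability that Player II plays t1. In a completely mixed equilibrium, Player I must be indifferent between s1 and s2.
Player I's expected payoff from s1 is −6(1−q); from s2 it is −4.5q + 4(1−q).
Setting these equal: 6q − 6 = −8.5q + 4, so q = 20/29.
Therefore Player II plays t2 with probability 1 − 20/29 = 9/29.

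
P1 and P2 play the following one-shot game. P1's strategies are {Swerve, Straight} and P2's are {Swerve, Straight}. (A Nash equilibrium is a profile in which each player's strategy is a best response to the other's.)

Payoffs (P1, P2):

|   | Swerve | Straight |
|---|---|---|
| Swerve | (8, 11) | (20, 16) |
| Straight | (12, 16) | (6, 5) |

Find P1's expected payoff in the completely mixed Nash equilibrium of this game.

32/3

First find q, the probability P2 plays Swerve, from P1's indifference between Swerve and Straight: 8q + 20(1−q) = 12q + 6(1−q), giving q = 7/9.
Since P1 is indifferent in equilibrium, P1's expected payoff equals the payoff from either row against (7/9, 2/9). Using Swerve: 8(7/9) + 20(2/9) = 32/3.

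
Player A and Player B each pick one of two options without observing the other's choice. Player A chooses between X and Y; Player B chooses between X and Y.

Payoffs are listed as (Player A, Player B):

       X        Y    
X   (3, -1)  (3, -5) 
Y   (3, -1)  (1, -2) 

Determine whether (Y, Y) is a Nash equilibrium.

No

At (Y, Y), Player A earns 1; switching to X would give 3, so Player A would deviate.
Player B earns -2; switching to X would give -1, so Player B would deviate.
Since at least one player can profitably deviate, this is not a Nash equilibrium.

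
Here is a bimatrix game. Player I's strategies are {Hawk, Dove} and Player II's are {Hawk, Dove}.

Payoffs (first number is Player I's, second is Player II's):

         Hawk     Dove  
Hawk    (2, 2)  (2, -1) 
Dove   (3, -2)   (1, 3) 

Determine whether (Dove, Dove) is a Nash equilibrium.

At (Dove, Dove), Player I earns 1; switching to Hawk would give 2, so Player I would deviate.
Player II earns 3; switching to Hawk would give -2, so Player II has no profitable deviation.
Since at least one player can profitably deviate, this is not a Nash equilibrium.

No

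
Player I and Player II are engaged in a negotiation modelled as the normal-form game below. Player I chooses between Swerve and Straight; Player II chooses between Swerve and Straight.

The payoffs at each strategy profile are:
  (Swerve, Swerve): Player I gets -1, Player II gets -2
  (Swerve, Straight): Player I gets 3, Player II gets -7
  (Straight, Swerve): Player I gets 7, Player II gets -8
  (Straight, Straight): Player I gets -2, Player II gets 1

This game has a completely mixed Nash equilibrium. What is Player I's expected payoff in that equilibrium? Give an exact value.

19/13

First find q, the probability Player II plays Swerve, from Player I's indifference between Swerve and Straight: −q + 3(1−q) = 7q − 2(1−q), giving q = 5/13.
Since Player I is indifferent in equilibrium, Player I's expected payoff equals the payoff from either row against (5/13, 8/13). Using Swerve: −(5/13) + 3(8/13) = 19/13.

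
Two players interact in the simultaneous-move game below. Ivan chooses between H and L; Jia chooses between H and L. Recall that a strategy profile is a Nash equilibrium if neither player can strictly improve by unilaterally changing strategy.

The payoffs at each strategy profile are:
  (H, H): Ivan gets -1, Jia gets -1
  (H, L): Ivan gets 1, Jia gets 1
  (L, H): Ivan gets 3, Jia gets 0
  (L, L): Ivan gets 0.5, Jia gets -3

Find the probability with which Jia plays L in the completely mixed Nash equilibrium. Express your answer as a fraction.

8/9

Let q be the probability that Jia plays H. In a completely mixed equilibrium, Ivan must be indifferent between H and L.
Ivan's expected payoff from H is −q + (1−q); from L it is 3q + 0.5(1−q).
Setting these equal: −2q + 1 = 2.5q + 0.5, so q = 1/9.
Therefore Jia plays L with probability 1 − 1/9 = 8/9.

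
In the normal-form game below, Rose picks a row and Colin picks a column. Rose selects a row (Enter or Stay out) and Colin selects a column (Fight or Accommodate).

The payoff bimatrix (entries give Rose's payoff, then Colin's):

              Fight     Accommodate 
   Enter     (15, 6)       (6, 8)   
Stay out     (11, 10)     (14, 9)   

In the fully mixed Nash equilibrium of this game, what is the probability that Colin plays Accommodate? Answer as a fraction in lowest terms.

Let q be the probability that Colin plays Fight. In a completely mixed equilibrium, Rose must be indifferent between Enter and Stay out.
Rose's expected payoff from Enter is 15q + 6(1−q); from Stay out it is 11q + 14(1−q).
Setting these equal: 9q + 6 = −3q + 14, so q = 2/3.
Therefore Colin plays Accommodate with probability 1 − 2/3 = 1/3.

1/3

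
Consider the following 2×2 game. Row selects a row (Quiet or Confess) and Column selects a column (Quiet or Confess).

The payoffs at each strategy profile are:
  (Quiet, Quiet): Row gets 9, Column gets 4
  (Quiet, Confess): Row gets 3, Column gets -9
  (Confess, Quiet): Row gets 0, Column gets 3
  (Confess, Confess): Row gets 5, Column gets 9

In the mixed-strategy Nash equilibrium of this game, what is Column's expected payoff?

63/19

First find x, the probability Row plays Quiet, from Column's indifference between Quiet and Confess: 4x + 3(1−x) = −9x + 9(1−x), giving x = 6/19.
Since Column is indifferent in equilibrium, Column's expected payoff equals the payoff from either column against (6/19, 13/19). Using Quiet: 4(6/19) + 3(13/19) = 63/19.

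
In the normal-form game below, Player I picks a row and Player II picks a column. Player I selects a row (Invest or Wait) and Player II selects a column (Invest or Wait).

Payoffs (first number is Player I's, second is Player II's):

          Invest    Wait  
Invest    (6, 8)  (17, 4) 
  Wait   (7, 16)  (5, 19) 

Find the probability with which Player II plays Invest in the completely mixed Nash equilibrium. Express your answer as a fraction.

Let c be the probability that Player II plays Invest. In a completely mixed equilibrium, Player I must be indifferent between Invest and Wait.
Player I's expected payoff from Invest is 6c + 17(1−c); from Wait it is 7c + 5(1−c).
Setting these equal: −11c + 17 = 2c + 5, so c = 12/13.

12/13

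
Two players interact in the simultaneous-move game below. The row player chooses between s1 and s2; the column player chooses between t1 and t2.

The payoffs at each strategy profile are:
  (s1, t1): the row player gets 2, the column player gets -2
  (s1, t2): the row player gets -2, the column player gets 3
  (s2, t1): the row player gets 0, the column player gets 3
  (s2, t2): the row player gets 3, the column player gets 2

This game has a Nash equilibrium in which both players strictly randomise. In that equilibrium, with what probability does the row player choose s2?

Let x be the probability that the row player plays s1. In a completely mixed equilibrium, the column player must be indifferent between t1 and t2.
The column player's expected payoff from t1 is −2x + 3(1−x); from t2 it is 3x + 2(1−x).
Setting these equal: −5x + 3 = x + 2, so x = 1/6.
Therefore the row player plays s2 with probability 1 − 1/6 = 5/6.

5/6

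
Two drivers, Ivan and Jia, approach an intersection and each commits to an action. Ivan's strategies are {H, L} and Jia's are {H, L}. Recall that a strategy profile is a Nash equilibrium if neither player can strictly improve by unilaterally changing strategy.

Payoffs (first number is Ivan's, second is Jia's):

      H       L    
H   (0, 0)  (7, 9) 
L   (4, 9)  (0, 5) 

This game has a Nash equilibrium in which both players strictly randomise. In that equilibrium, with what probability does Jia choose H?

7/11

Let c be the probability that Jia plays H. In a completely mixed equilibrium, Ivan must be indifferent between H and L.
Ivan's expected payoff from H is 7(1−c); from L it is 4c.
Setting these equal: −7c + 7 = 4c, so c = 7/11.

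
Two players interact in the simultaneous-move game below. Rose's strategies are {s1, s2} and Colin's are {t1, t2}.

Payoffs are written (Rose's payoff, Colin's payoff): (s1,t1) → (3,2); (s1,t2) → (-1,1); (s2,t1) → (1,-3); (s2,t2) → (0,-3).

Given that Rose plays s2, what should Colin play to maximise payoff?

either — both t1 and t2 are best responses

Against s2, Colin earns -3 from t1 and -3 from t2.
So either strategy is a best response.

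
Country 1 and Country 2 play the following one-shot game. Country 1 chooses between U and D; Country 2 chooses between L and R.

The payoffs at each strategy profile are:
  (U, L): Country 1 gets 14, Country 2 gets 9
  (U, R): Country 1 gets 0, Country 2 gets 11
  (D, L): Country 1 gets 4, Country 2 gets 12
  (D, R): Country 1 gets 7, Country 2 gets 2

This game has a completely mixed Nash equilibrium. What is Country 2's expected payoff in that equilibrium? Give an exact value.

19/2

First find x, the probability Country 1 plays U, from Country 2's indifference between L and R: 9x + 12(1−x) = 11x + 2(1−x), giving x = 5/6.
Since Country 2 is indifferent in equilibrium, Country 2's expected payoff equals the payoff from either column against (5/6, 1/6). Using L: 9(5/6) + 12(1/6) = 19/2.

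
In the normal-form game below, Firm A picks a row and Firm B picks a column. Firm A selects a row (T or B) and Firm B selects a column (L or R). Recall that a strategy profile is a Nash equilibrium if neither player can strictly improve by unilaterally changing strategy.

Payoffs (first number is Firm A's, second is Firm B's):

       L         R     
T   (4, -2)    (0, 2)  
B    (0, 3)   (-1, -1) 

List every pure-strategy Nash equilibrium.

(T, R)

(T, L): Firm B prefers R (2 > -2) — not an equilibrium.
(T, R): Firm A gets 0 ≥ -1 from B, and Firm B gets 2 ≥ -2 from L — Nash equilibrium.
(B, L): Firm A prefers T (4 > 0) — not an equilibrium.
(B, R): Firm A prefers T (0 > -1); Firm B prefers L (3 > -1) — not an equilibrium.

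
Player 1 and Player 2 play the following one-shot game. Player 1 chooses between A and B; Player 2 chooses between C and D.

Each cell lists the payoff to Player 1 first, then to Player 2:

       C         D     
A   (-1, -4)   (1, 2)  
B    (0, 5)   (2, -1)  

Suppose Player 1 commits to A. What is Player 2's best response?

Against A, Player 2 earns -4 from C and 2 from D.
So D is the best response.

D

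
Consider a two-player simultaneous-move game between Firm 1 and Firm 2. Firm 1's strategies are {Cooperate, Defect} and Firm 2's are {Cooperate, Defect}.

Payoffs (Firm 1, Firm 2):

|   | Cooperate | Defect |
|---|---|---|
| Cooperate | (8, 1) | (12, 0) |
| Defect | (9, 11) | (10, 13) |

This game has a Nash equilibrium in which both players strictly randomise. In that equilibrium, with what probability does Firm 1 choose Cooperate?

2/3

Let p be the probability that Firm 1 plays Cooperate. In a completely mixed equilibrium, Firm 2 must be indifferent between Cooperate and Defect.
Firm 2's expected payoff from Cooperate is p + 11(1−p); from Defect it is 13(1−p).
Setting these equal: −10p + 11 = −13p + 13, so p = 2/3.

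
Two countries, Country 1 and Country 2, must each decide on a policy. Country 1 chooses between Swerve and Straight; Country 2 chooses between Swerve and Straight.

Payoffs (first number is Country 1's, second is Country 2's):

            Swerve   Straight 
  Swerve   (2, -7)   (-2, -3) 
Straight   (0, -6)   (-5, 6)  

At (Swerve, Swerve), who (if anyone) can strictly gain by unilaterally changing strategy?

Country 2

Country 1 at (Swerve, Swerve) earns 2; deviating to Straight yields 0 — not better.
Country 2 earns -7; deviating to Straight yields -3 — a strict improvement.
Only Country 2 has a strictly profitable deviation.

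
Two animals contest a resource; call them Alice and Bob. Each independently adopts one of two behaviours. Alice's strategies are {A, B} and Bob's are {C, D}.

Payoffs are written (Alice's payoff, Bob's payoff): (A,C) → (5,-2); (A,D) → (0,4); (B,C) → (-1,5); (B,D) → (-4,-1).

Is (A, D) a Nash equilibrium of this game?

Yes

At (A, D), Alice earns 0; switching to B would give -4, so Alice has no profitable deviation.
Bob earns 4; switching to C would give -2, so Bob has no profitable deviation.
Neither player can gain by a unilateral deviation, so this profile is a Nash equilibrium.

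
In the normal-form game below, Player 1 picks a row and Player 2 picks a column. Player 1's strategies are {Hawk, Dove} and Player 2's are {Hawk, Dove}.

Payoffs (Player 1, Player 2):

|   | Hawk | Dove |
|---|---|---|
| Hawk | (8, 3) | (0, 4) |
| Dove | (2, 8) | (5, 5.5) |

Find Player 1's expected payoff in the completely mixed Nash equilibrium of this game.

First find y, the probability Player 2 plays Hawk, from Player 1's indifference between Hawk and Dove: 8y = 2y + 5(1−y), giving y = 5/11.
Since Player 1 is indifferent in equilibrium, Player 1's expected payoff equals the payoff from either row against (5/11, 6/11). Using Hawk: 8(5/11) = 40/11.

40/11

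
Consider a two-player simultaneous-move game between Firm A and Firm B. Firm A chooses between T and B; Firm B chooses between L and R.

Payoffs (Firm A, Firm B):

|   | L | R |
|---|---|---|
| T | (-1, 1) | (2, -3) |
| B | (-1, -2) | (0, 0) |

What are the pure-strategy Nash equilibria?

(T, L)

(T, L): Firm A gets -1 ≥ -1 from B, and Firm B gets 1 ≥ -3 from R — Nash equilibrium.
(T, R): Firm B prefers L (1 > -3) — not an equilibrium.
(B, L): Firm B prefers R (0 > -2) — not an equilibrium.
(B, R): Firm A prefers T (2 > 0) — not an equilibrium.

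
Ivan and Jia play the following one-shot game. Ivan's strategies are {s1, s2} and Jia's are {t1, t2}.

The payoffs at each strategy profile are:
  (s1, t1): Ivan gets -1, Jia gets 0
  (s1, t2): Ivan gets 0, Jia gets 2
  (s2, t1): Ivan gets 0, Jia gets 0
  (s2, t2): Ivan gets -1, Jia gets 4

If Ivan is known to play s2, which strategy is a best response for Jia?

Against s2, Jia earns 0 from t1 and 4 from t2.
So t2 is the best response.

t2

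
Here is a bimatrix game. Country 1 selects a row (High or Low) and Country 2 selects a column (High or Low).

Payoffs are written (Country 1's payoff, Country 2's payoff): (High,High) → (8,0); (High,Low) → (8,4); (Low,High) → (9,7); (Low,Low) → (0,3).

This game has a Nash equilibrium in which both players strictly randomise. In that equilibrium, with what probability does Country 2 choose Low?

1/9

Let q be the probability that Country 2 plays High. In a completely mixed equilibrium, Country 1 must be indifferent between High and Low.
Country 1's expected payoff from High is 8q + 8(1−q); from Low it is 9q.
Setting these equal: 8 = 9q, so q = 8/9.
Therefore Country 2 plays Low with probability 1 − 8/9 = 1/9.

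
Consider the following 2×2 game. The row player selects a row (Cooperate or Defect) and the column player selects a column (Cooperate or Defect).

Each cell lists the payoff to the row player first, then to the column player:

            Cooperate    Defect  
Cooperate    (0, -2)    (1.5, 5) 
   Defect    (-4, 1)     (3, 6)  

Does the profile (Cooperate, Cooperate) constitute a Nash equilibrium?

At (Cooperate, Cooperate), the row player earns 0; switching to Defect would give -4, so the row player has no profitable deviation.
The column player earns -2; switching to Defect would give 5, so the column player would deviate.
Since at least one player can profitably deviate, this is not a Nash equilibrium.

No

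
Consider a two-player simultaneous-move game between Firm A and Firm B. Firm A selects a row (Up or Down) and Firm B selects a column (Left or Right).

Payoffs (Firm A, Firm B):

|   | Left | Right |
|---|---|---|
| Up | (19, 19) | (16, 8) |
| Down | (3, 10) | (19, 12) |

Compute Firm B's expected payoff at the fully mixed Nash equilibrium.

148/13

First find x, the probability Firm A plays Up, from Firm B's indifference between Left and Right: 19x + 10(1−x) = 8x + 12(1−x), giving x = 2/13.
Since Firm B is indifferent in equilibrium, Firm B's expected payoff equals the payoff from either column against (2/13, 11/13). Using Left: 19(2/13) + 10(11/13) = 148/13.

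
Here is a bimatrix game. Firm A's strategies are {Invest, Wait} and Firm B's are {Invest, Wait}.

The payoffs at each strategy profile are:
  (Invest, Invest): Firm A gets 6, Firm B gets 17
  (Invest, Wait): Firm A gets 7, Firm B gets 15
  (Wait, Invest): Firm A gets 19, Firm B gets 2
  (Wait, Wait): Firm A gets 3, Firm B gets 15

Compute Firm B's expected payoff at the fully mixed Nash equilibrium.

First find p, the probability Firm A plays Invest, from Firm B's indifference between Invest and Wait: 17p + 2(1−p) = 15p + 15(1−p), giving p = 13/15.
Since Firm B is indifferent in equilibrium, Firm B's expected payoff equals the payoff from either column against (13/15, 2/15). Using Invest: 17(13/15) + 2(2/15) = 15.

15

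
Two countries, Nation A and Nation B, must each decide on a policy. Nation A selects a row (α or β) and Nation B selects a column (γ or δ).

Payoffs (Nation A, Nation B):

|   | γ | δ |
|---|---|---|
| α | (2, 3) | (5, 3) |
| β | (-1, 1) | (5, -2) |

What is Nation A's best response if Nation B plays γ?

Against γ, Nation A earns 2 from α and -1 from β.
So α is the best response.

α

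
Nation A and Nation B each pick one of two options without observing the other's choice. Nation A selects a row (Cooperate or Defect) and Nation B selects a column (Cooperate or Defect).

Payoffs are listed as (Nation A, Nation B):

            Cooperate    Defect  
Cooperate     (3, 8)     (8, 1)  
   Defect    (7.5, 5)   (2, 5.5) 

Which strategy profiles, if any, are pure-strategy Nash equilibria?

(Cooperate, Cooperate): Nation A prefers Defect (7.5 > 3) — not an equilibrium.
(Cooperate, Defect): Nation B prefers Cooperate (8 > 1) — not an equilibrium.
(Defect, Cooperate): Nation B prefers Defect (5.5 > 5) — not an equilibrium.
(Defect, Defect): Nation A prefers Cooperate (8 > 2) — not an equilibrium.

none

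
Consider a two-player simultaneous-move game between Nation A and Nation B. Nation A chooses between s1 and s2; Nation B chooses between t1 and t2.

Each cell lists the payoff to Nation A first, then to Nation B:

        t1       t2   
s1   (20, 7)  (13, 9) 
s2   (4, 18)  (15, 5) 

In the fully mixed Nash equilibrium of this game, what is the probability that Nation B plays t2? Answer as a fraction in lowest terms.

8/9

Let c be the probability that Nation B plays t1. In a completely mixed equilibrium, Nation A must be indifferent between s1 and s2.
Nation A's expected payoff from s1 is 20c + 13(1−c); from s2 it is 4c + 15(1−c).
Setting these equal: 7c + 13 = −11c + 15, so c = 1/9.
Therefore Nation B plays t2 with probability 1 − 1/9 = 8/9.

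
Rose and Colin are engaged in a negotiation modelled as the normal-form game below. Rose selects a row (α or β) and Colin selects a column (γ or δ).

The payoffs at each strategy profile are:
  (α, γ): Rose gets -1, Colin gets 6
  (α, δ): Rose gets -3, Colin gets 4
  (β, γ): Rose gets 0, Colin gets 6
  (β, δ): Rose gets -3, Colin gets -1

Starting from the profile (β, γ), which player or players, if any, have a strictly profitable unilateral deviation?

Neither

Rose at (β, γ) earns 0; deviating to α yields -1 — not better.
Colin earns 6; deviating to δ yields -1 — not better.
Neither player can strictly improve; the profile is a Nash equilibrium.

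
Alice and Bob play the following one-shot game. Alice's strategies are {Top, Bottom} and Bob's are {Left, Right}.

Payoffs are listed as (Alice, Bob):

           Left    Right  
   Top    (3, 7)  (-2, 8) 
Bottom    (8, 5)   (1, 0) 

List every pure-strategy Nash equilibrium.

(Top, Left): Alice prefers Bottom (8 > 3); Bob prefers Right (8 > 7) — not an equilibrium.
(Top, Right): Alice prefers Bottom (1 > -2) — not an equilibrium.
(Bottom, Left): Alice gets 8 ≥ 3 from Top, and Bob gets 5 ≥ 0 from Right — Nash equilibrium.
(Bottom, Right): Bob prefers Left (5 > 0) — not an equilibrium.

(Bottom, Left)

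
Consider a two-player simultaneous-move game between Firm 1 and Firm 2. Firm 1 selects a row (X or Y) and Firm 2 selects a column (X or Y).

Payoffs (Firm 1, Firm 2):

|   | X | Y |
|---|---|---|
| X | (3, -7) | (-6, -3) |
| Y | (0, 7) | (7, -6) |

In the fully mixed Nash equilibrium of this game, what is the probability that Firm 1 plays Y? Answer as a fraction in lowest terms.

4/17

Let r be the probability that Firm 1 plays X. In a completely mixed equilibrium, Firm 2 must be indifferent between X and Y.
Firm 2's expected payoff from X is −7r + 7(1−r); from Y it is −3r − 6(1−r).
Setting these equal: −14r + 7 = 3r − 6, so r = 13/17.
Therefore Firm 1 plays Y with probability 1 − 13/17 = 4/17.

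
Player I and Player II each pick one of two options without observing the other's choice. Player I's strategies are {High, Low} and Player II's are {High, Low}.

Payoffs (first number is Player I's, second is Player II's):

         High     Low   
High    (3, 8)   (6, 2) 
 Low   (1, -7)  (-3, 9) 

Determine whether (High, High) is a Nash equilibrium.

Yes

At (High, High), Player I earns 3; switching to Low would give 1, so Player I has no profitable deviation.
Player II earns 8; switching to Low would give 2, so Player II has no profitable deviation.
Neither player can gain by a unilateral deviation, so this profile is a Nash equilibrium.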